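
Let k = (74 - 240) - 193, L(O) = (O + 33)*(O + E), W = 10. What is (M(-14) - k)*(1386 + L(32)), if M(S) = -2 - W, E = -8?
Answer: 1022262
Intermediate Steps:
L(O) = (-8 + O)*(33 + O) (L(O) = (O + 33)*(O - 8) = (33 + O)*(-8 + O) = (-8 + O)*(33 + O))
M(S) = -12 (M(S) = -2 - 1*10 = -2 - 10 = -12)
k = -359 (k = -166 - 193 = -359)
(M(-14) - k)*(1386 + L(32)) = (-12 - 1*(-359))*(1386 + (-264 + 32**2 + 25*32)) = (-12 + 359)*(1386 + (-264 + 1024 + 800)) = 347*(1386 + 1560) = 347*2946 = 1022262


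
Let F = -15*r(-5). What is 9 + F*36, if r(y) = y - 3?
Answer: 4329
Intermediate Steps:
r(y) = -3 + y
F = 120 (F = -15*(-3 - 5) = -15*(-8) = 120)
9 + F*36 = 9 + 120*36 = 9 + 4320 = 4329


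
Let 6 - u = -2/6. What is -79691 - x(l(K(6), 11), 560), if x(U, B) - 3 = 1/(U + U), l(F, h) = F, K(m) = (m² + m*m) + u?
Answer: -37456183/470 ≈ -79694.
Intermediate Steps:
u = 19/3 (u = 6 - (-2)/6 = 6 - 1*(-⅓) = 6 + ⅓ = 19/3 ≈ 6.3333)
K(m) = 19/3 + 2*m² (K(m) = (m² + m*m) + 19/3 = (m² + m²) + 19/3 = 2*m² + 19/3 = 19/3 + 2*m²)
x(U, B) = 3 + 1/(2*U) (x(U, B) = 3 + 1/(U + U) = 3 + 1/(2*U))
-79691 - x(l(K(6), 11), 560) = -79691 - (3 + 1/(2*(19/3 + 2*6²))) = -79691 - (3 + 1/(2*(19/3 + 2*36))) = -79691 - (3 + 1/(2*(19/3 + 72))) = -79691 - (3 + 1/(2*(235/3))) = -79691 - (3 + (½)*(3/235)) = -79691 - (3 + 3/470) = -79691 - 1*1413/470 = -79691 - 1413/470 = -37456183/470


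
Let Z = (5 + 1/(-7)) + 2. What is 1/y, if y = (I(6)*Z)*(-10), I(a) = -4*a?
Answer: 7/11520 ≈ 0.00060764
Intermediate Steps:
Z = 48/7 (Z = (5 - 1/7) + 2 = 34/7 + 2 = 48/7 ≈ 6.8571)
y = 11520/7 (y = (-4*6*(48/7))*(-10) = -24*48/7*(-10) = -1152/7*(-10) = 11520/7 ≈ 1645.7)
1/y = 1/(11520/7) = 7/11520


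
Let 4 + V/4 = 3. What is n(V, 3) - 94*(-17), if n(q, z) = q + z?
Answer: 1597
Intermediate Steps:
V = -4 (V = -16 + 4*3 = -16 + 12 = -4)
n(V, 3) - 94*(-17) = (-4 + 3) - 94*(-17) = -1 + 1598 = 1597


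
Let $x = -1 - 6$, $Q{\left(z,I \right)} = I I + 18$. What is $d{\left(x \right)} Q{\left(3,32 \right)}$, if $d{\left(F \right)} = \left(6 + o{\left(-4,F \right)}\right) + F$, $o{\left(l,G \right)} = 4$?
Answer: $3126$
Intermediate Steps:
$Q{\left(z,I \right)} = 18 + I^{2}$ ($Q{\left(z,I \right)} = I^{2} + 18 = 18 + I^{2}$)
$x = -7$ ($x = -1 - 6 = -7$)
$d{\left(F \right)} = 10 + F$ ($d{\left(F \right)} = \left(6 + 4\right) + F = 10 + F$)
$d{\left(x \right)} Q{\left(3,32 \right)} = \left(10 - 7\right) \left(18 + 32^{2}\right) = 3 \left(18 + 1024\right) = 3 \cdot 1042 = 3126$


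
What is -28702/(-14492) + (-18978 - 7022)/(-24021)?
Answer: 533121371/174056166 ≈ 3.0629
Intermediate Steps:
-28702/(-14492) + (-18978 - 7022)/(-24021) = -28702*(-1/14492) - 26000*(-1/24021) = 14351/7246 + 26000/24021 = 533121371/174056166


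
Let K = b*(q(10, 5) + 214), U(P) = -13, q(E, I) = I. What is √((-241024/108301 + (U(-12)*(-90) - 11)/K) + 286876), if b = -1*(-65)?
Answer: √681821744082083650084065/1541664735 ≈ 535.61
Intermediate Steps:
b = 65
K = 14235 (K = 65*(5 + 214) = 65*219 = 14235)
√((-241024/108301 + (U(-12)*(-90) - 11)/K) + 286876) = √((-241024/108301 + (-13*(-90) - 11)/14235) + 286876) = √((-241024*1/108301 + (1170 - 11)*(1/14235)) + 286876) = √((-241024/108301 + 1159*(1/14235)) + 286876) = √((-241024/108301 + 1159/14235) + 286876) = √(-3305455781/1541664735 + 286876) = √(442263307062079/1541664735) = √681821744082083650084065/1541664735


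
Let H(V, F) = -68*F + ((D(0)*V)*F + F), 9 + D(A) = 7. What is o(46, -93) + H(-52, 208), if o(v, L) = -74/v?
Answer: 176971/23 ≈ 7694.4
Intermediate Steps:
D(A) = -2 (D(A) = -9 + 7 = -2)
H(V, F) = -67*F - 2*F*V (H(V, F) = -68*F + ((-2*V)*F + F) = -68*F + (-2*F*V + F) = -68*F + (F - 2*F*V) = -67*F - 2*F*V)
o(46, -93) + H(-52, 208) = -74/46 + 208*(-67 - 2*(-52)) = -74*1/46 + 208*(-67 + 104) = -37/23 + 208*37 = -37/23 + 7696 = 176971/23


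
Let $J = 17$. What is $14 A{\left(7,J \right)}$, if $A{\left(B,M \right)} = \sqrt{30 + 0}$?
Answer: $14 \sqrt{30} \approx 76.681$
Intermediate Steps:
$A{\left(B,M \right)} = \sqrt{30}$
$14 A{\left(7,J \right)} = 14 \sqrt{30}$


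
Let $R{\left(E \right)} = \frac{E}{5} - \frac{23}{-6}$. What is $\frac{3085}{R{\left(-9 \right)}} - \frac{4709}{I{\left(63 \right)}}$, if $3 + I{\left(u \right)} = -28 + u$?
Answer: $\frac{2674351}{1952} \approx 1370.1$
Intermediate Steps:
$R{\left(E \right)} = \frac{23}{6} + \frac{E}{5}$ ($R{\left(E \right)} = E \frac{1}{5} - - \frac{23}{6} = \frac{E}{5} + \frac{23}{6} = \frac{23}{6} + \frac{E}{5}$)
$I{\left(u \right)} = -31 + u$ ($I{\left(u \right)} = -3 + \left(-28 + u\right) = -31 + u$)
$\frac{3085}{R{\left(-9 \right)}} - \frac{4709}{I{\left(63 \right)}} = \frac{3085}{\frac{23}{6} + \frac{1}{5} \left(-9\right)} - \frac{4709}{-31 + 63} = \frac{3085}{\frac{23}{6} - \frac{9}{5}} - \frac{4709}{32} = \frac{3085}{\frac{61}{30}} - \frac{4709}{32} = 3085 \cdot \frac{30}{61} - \frac{4709}{32} = \frac{92550}{61} - \frac{4709}{32} = \frac{2674351}{1952}$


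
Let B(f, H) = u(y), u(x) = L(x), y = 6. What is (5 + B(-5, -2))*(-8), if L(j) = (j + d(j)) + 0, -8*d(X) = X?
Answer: -82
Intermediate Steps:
d(X) = -X/8
L(j) = 7*j/8 (L(j) = (j - j/8) + 0 = 7*j/8 + 0 = 7*j/8)
u(x) = 7*x/8
B(f, H) = 21/4 (B(f, H) = (7/8)*6 = 21/4)
(5 + B(-5, -2))*(-8) = (5 + 21/4)*(-8) = (41/4)*(-8) = -82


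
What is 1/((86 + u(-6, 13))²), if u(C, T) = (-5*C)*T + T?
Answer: 1/239121 ≈ 4.1820e-6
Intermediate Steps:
u(C, T) = T - 5*C*T (u(C, T) = -5*C*T + T = T - 5*C*T)
1/((86 + u(-6, 13))²) = 1/((86 + 13*(1 - 5*(-6)))²) = 1/((86 + 13*(1 + 30))²) = 1/((86 + 13*31)²) = 1/((86 + 403)²) = 1/(489²) = 1/239121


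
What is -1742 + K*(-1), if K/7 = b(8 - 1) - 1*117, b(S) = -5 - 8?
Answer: -832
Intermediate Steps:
b(S) = -13
K = -910 (K = 7*(-13 - 1*117) = 7*(-13 - 117) = 7*(-130) = -910)
-1742 + K*(-1) = -1742 - 910*(-1) = -1742 + 910 = -832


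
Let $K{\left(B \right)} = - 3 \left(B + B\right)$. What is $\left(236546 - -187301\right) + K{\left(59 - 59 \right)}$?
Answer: $423847$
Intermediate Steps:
$K{\left(B \right)} = - 6 B$ ($K{\left(B \right)} = - 3 \cdot 2 B = - 6 B$)
$\left(236546 - -187301\right) + K{\left(59 - 59 \right)} = \left(236546 - -187301\right) - 6 \left(59 - 59\right) = \left(236546 + 187301\right) - 6 \left(59 - 59\right) = 423847 - 0 = 423847 + 0 = 423847$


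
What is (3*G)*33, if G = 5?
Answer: 495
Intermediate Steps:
(3*G)*33 = (3*5)*33 = 15*33 = 495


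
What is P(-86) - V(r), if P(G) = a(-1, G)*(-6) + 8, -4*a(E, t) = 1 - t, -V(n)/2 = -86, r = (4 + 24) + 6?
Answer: -67/2 ≈ -33.500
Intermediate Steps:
r = 34 (r = 28 + 6 = 34)
V(n) = 172 (V(n) = -2*(-86) = 172)
a(E, t) = -1/4 + t/4 (a(E, t) = -(1 - t)/4 = -1/4 + t/4)
P(G) = 19/2 - 3*G/2 (P(G) = (-1/4 + G/4)*(-6) + 8 = (3/2 - 3*G/2) + 8 = 19/2 - 3*G/2)
P(-86) - V(r) = (19/2 - 3/2*(-86)) - 1*172 = (19/2 + 129) - 172 = 277/2 - 172 = -67/2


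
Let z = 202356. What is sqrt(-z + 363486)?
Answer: sqrt(161130) ≈ 401.41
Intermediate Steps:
sqrt(-z + 363486) = sqrt(-1*202356 + 363486) = sqrt(-202356 + 363486) = sqrt(161130)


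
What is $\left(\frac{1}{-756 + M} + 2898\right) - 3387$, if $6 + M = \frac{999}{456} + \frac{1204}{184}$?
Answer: $- \frac{1287744409}{2633417} \approx -489.0$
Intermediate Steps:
$M = \frac{9559}{3496}$ ($M = -6 + \left(\frac{999}{456} + \frac{1204}{184}\right) = -6 + \left(999 \cdot \frac{1}{456} + 1204 \cdot \frac{1}{184}\right) = -6 + \left(\frac{333}{152} + \frac{301}{46}\right) = -6 + \frac{30535}{3496} = \frac{9559}{3496} \approx 2.7343$)
$\left(\frac{1}{-756 + M} + 2898\right) - 3387 = \left(\frac{1}{-756 + \frac{9559}{3496}} + 2898\right) - 3387 = \left(\frac{1}{- \frac{2633417}{3496}} + 2898\right) - 3387 = \left(- \frac{3496}{2633417} + 2898\right) - 3387 = \frac{7631638970}{2633417} - 3387 = - \frac{1287744409}{2633417}$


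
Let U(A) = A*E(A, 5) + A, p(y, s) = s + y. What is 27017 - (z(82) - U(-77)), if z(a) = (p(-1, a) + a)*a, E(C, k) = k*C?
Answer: 43219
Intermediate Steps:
E(C, k) = C*k
U(A) = A + 5*A² (U(A) = A*(A*5) + A = A*(5*A) + A = 5*A² + A = A + 5*A²)
z(a) = a*(-1 + 2*a) (z(a) = ((a - 1) + a)*a = ((-1 + a) + a)*a = (-1 + 2*a)*a = a*(-1 + 2*a))
27017 - (z(82) - U(-77)) = 27017 - (82*(-1 + 2*82) - (-77)*(1 + 5*(-77))) = 27017 - (82*(-1 + 164) - (-77)*(1 - 385)) = 27017 - (82*163 - (-77)*(-384)) = 27017 - (13366 - 1*29568) = 27017 - (13366 - 29568) = 27017 - 1*(-16202) = 27017 + 16202 = 43219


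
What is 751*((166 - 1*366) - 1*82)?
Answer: -211782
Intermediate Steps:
751*((166 - 1*366) - 1*82) = 751*((166 - 366) - 82) = 751*(-200 - 82) = 751*(-282) = -211782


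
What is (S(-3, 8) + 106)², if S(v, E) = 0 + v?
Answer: 10609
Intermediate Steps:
S(v, E) = v
(S(-3, 8) + 106)² = (-3 + 106)² = 103² = 10609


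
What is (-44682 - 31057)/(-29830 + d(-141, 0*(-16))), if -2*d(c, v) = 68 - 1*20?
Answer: 3293/1298 ≈ 2.5370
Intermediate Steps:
d(c, v) = -24 (d(c, v) = -(68 - 1*20)/2 = -(68 - 20)/2 = -½*48 = -24)
(-44682 - 31057)/(-29830 + d(-141, 0*(-16))) = (-44682 - 31057)/(-29830 - 24) = -75739/(-29854) = -75739*(-1/29854) = 3293/1298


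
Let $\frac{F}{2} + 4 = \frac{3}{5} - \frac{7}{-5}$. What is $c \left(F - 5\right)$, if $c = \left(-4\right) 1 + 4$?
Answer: $0$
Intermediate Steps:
$F = -4$ ($F = -8 + 2 \left(\frac{3}{5} - \frac{7}{-5}\right) = -8 + 2 \left(3 \cdot \frac{1}{5} - - \frac{7}{5}\right) = -8 + 2 \left(\frac{3}{5} + \frac{7}{5}\right) = -8 + 2 \cdot 2 = -8 + 4 = -4$)
$c = 0$ ($c = -4 + 4 = 0$)
$c \left(F - 5\right) = 0 \left(-4 - 5\right) = 0 \left(-9\right) = 0$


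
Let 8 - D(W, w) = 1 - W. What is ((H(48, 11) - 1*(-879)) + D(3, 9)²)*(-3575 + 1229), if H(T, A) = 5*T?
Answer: -2859774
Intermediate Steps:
D(W, w) = 7 + W (D(W, w) = 8 - (1 - W) = 8 + (-1 + W) = 7 + W)
((H(48, 11) - 1*(-879)) + D(3, 9)²)*(-3575 + 1229) = ((5*48 - 1*(-879)) + (7 + 3)²)*(-3575 + 1229) = ((240 + 879) + 10²)*(-2346) = (1119 + 100)*(-2346) = 1219*(-2346) = -2859774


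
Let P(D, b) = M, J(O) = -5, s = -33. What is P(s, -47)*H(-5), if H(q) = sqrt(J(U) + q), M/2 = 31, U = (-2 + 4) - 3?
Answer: 62*I*sqrt(10) ≈ 196.06*I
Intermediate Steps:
U = -1 (U = 2 - 3 = -1)
M = 62 (M = 2*31 = 62)
H(q) = sqrt(-5 + q)
P(D, b) = 62
P(s, -47)*H(-5) = 62*sqrt(-5 - 5) = 62*sqrt(-10) = 62*(I*sqrt(10)) = 62*I*sqrt(10)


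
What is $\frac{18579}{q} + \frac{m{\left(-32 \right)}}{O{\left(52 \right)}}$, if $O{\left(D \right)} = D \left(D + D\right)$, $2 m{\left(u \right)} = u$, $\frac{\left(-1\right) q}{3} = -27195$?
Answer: $\frac{2066039}{9191910} \approx 0.22477$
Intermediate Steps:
$q = 81585$ ($q = \left(-3\right) \left(-27195\right) = 81585$)
$m{\left(u \right)} = \frac{u}{2}$
$O{\left(D \right)} = 2 D^{2}$ ($O{\left(D \right)} = D 2 D = 2 D^{2}$)
$\frac{18579}{q} + \frac{m{\left(-32 \right)}}{O{\left(52 \right)}} = \frac{18579}{81585} + \frac{\frac{1}{2} \left(-32\right)}{2 \cdot 52^{2}} = 18579 \cdot \frac{1}{81585} - \frac{16}{2 \cdot 2704} = \frac{6193}{27195} - \frac{16}{5408} = \frac{6193}{27195} - \frac{1}{338} = \frac{2066039}{9191910}$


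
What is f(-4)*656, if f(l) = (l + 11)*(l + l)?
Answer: -36736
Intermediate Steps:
f(l) = 2*l*(11 + l) (f(l) = (11 + l)*(2*l) = 2*l*(11 + l))
f(-4)*656 = (2*(-4)*(11 - 4))*656 = (2*(-4)*7)*656 = -56*656 = -36736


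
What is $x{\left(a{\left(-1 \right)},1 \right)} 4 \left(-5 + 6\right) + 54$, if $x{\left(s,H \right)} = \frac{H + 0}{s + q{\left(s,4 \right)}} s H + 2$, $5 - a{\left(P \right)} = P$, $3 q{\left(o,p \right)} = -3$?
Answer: $\frac{334}{5} \approx 66.8$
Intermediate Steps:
$q{\left(o,p \right)} = -1$ ($q{\left(o,p \right)} = \frac{1}{3} \left(-3\right) = -1$)
$a{\left(P \right)} = 5 - P$
$x{\left(s,H \right)} = 2 + \frac{s H^{2}}{-1 + s}$ ($x{\left(s,H \right)} = \frac{H + 0}{s - 1} s H + 2 = \frac{H}{-1 + s} s H + 2 = \frac{H s}{-1 + s} H + 2 = \frac{s H^{2}}{-1 + s} + 2 = 2 + \frac{s H^{2}}{-1 + s}$)
$x{\left(a{\left(-1 \right)},1 \right)} 4 \left(-5 + 6\right) + 54 = \frac{-2 + 2 \left(5 - -1\right) + \left(5 - -1\right) 1^{2}}{-1 + \left(5 - -1\right)} 4 \left(-5 + 6\right) + 54 = \frac{-2 + 2 \left(5 + 1\right) + \left(5 + 1\right) 1}{-1 + \left(5 + 1\right)} 4 \cdot 1 + 54 = \frac{-2 + 2 \cdot 6 + 6 \cdot 1}{-1 + 6} \cdot 4 + 54 = \frac{-2 + 12 + 6}{5} \cdot 4 + 54 = \frac{1}{5} \cdot 16 \cdot 4 + 54 = \frac{16}{5} \cdot 4 + 54 = \frac{64}{5} + 54 = \frac{334}{5}$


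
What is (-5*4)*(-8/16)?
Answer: 10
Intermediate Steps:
(-5*4)*(-8/16) = -(-160)/16 = -20*(-½) = 10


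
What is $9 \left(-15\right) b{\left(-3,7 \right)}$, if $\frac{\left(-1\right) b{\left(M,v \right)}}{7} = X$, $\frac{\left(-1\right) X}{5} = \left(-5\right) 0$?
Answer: $0$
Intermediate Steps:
$X = 0$ ($X = - 5 \left(\left(-5\right) 0\right) = \left(-5\right) 0 = 0$)
$b{\left(M,v \right)} = 0$ ($b{\left(M,v \right)} = \left(-7\right) 0 = 0$)
$9 \left(-15\right) b{\left(-3,7 \right)} = 9 \left(-15\right) 0 = \left(-135\right) 0 = 0$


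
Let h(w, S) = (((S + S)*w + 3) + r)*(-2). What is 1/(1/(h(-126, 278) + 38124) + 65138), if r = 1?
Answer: 178228/11609415465 ≈ 1.5352e-5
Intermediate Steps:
h(w, S) = -8 - 4*S*w (h(w, S) = (((S + S)*w + 3) + 1)*(-2) = (((2*S)*w + 3) + 1)*(-2) = ((2*S*w + 3) + 1)*(-2) = ((3 + 2*S*w) + 1)*(-2) = (4 + 2*S*w)*(-2) = -8 - 4*S*w)
1/(1/(h(-126, 278) + 38124) + 65138) = 1/(1/((-8 - 4*278*(-126)) + 38124) + 65138) = 1/(1/((-8 + 140112) + 38124) + 65138) = 1/(1/(140104 + 38124) + 65138) = 1/(1/178228 + 65138) = 1/(11609415465/178228) = 178228/11609415465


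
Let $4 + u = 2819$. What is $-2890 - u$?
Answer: $-5705$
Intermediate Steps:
$u = 2815$ ($u = -4 + 2819 = 2815$)
$-2890 - u = -2890 - 2815 = -5705$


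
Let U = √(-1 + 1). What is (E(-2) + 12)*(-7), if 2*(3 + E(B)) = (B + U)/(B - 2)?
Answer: -259/4 ≈ -64.750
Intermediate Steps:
U = 0 (U = √0 = 0)
E(B) = -3 + B/(2*(-2 + B)) (E(B) = -3 + ((B + 0)/(B - 2))/2 = -3 + (B/(-2 + B))/2 = -3 + B/(2*(-2 + B)))
(E(-2) + 12)*(-7) = ((12 - 5*(-2))/(2*(-2 - 2)) + 12)*(-7) = ((½)*(12 + 10)/(-4) + 12)*(-7) = ((½)*(-¼)*22 + 12)*(-7) = (-11/4 + 12)*(-7) = (37/4)*(-7) = -259/4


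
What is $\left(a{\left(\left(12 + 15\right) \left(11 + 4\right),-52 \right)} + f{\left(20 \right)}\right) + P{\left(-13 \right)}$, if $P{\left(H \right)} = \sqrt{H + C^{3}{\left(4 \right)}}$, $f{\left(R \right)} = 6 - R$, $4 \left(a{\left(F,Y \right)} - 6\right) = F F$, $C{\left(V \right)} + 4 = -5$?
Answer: $\frac{163993}{4} + i \sqrt{742} \approx 40998.0 + 27.24 i$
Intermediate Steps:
$C{\left(V \right)} = -9$ ($C{\left(V \right)} = -4 - 5 = -9$)
$a{\left(F,Y \right)} = 6 + \frac{F^{2}}{4}$ ($a{\left(F,Y \right)} = 6 + \frac{F F}{4} = 6 + \frac{F^{2}}{4}$)
$P{\left(H \right)} = \sqrt{-729 + H}$ ($P{\left(H \right)} = \sqrt{H + \left(-9\right)^{3}} = \sqrt{H - 729} = \sqrt{-729 + H}$)
$\left(a{\left(\left(12 + 15\right) \left(11 + 4\right),-52 \right)} + f{\left(20 \right)}\right) + P{\left(-13 \right)} = \left(\left(6 + \frac{\left(\left(12 + 15\right) \left(11 + 4\right)\right)^{2}}{4}\right) + \left(6 - 20\right)\right) + \sqrt{-729 - 13} = \left(\left(6 + \frac{\left(27 \cdot 15\right)^{2}}{4}\right) + \left(6 - 20\right)\right) + \sqrt{-742} = \left(\left(6 + \frac{405^{2}}{4}\right) - 14\right) + i \sqrt{742} = \left(\left(6 + \frac{1}{4} \cdot 164025\right) - 14\right) + i \sqrt{742} = \left(\left(6 + \frac{164025}{4}\right) - 14\right) + i \sqrt{742} = \left(\frac{164049}{4} - 14\right) + i \sqrt{742} = \frac{163993}{4} + i \sqrt{742}$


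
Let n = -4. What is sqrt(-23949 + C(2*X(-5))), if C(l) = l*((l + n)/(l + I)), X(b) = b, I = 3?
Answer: I*sqrt(23969) ≈ 154.82*I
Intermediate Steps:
C(l) = l*(-4 + l)/(3 + l) (C(l) = l*((l - 4)/(l + 3)) = l*((-4 + l)/(3 + l)) = l*(-4 + l)/(3 + l))
sqrt(-23949 + C(2*X(-5))) = sqrt(-23949 + (2*(-5))*(-4 + 2*(-5))/(3 + 2*(-5))) = sqrt(-23949 - 10*(-4 - 10)/(3 - 10)) = sqrt(-23949 - 10*(-14)/(-7)) = sqrt(-23949 - 10*(-1/7)*(-14)) = sqrt(-23949 - 20) = sqrt(-23969) = I*sqrt(23969)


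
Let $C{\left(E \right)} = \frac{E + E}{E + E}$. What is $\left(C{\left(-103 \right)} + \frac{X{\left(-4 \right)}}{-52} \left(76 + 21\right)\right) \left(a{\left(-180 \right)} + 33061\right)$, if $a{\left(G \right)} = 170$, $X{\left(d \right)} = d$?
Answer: $\frac{3655410}{13} \approx 2.8119 \cdot 10^{5}$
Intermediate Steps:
$C{\left(E \right)} = 1$ ($C{\left(E \right)} = \frac{2 E}{2 E} = 2 E \frac{1}{2 E} = 1$)
$\left(C{\left(-103 \right)} + \frac{X{\left(-4 \right)}}{-52} \left(76 + 21\right)\right) \left(a{\left(-180 \right)} + 33061\right) = \left(1 + - \frac{4}{-52} \left(76 + 21\right)\right) \left(170 + 33061\right) = \left(1 + \left(-4\right) \left(- \frac{1}{52}\right) 97\right) 33231 = \left(1 + \frac{1}{13} \cdot 97\right) 33231 = \left(1 + \frac{97}{13}\right) 33231 = \frac{110}{13} \cdot 33231 = \frac{3655410}{13}$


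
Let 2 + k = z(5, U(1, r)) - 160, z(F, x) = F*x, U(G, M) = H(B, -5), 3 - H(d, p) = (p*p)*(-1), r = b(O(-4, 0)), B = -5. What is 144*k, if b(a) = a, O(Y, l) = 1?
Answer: -3168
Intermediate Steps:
r = 1
H(d, p) = 3 + p² (H(d, p) = 3 - p*p*(-1) = 3 - p²*(-1) = 3 - (-1)*p² = 3 + p²)
U(G, M) = 28 (U(G, M) = 3 + (-5)² = 3 + 25 = 28)
k = -22 (k = -2 + (5*28 - 160) = -2 + (140 - 160) = -2 - 20 = -22)
144*k = 144*(-22) = -3168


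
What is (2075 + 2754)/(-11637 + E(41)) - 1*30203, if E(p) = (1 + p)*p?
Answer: -299467574/9915 ≈ -30204.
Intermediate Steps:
E(p) = p*(1 + p)
(2075 + 2754)/(-11637 + E(41)) - 1*30203 = (2075 + 2754)/(-11637 + 41*(1 + 41)) - 1*30203 = 4829/(-11637 + 41*42) - 30203 = 4829/(-11637 + 1722) - 30203 = 4829/(-9915) - 30203 = 4829*(-1/9915) - 30203 = -4829/9915 - 30203 = -299467574/9915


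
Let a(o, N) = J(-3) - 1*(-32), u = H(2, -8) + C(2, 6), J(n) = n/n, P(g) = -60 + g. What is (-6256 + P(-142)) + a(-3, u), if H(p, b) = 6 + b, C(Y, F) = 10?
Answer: -6425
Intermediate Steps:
J(n) = 1
u = 8 (u = (6 - 8) + 10 = -2 + 10 = 8)
a(o, N) = 33 (a(o, N) = 1 - 1*(-32) = 1 + 32 = 33)
(-6256 + P(-142)) + a(-3, u) = (-6256 + (-60 - 142)) + 33 = (-6256 - 202) + 33 = -6458 + 33 = -6425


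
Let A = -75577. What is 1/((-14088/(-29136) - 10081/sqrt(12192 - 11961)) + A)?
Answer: -25729788932694/1944418040337148955 + 14857337476*sqrt(231)/1944418040337148955 ≈ -1.3117e-5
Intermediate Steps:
1/((-14088/(-29136) - 10081/sqrt(12192 - 11961)) + A) = 1/((-14088/(-29136) - 10081/sqrt(12192 - 11961)) - 75577) = 1/((-14088*(-1/29136) - 10081*sqrt(231)/231) - 75577) = 1/((587/1214 - 10081*sqrt(231)/231) - 75577) = 1/(-91749891/1214 - 10081*sqrt(231)/231)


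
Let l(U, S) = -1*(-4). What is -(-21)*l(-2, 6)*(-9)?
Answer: -756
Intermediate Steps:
l(U, S) = 4
-(-21)*l(-2, 6)*(-9) = -(-21)*4*(-9) = -21*(-4)*(-9) = 84*(-9) = -756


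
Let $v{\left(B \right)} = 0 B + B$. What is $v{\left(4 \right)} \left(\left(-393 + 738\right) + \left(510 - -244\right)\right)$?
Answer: $4396$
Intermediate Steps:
$v{\left(B \right)} = B$ ($v{\left(B \right)} = 0 + B = B$)
$v{\left(4 \right)} \left(\left(-393 + 738\right) + \left(510 - -244\right)\right) = 4 \left(\left(-393 + 738\right) + \left(510 - -244\right)\right) = 4 \left(345 + \left(510 + 244\right)\right) = 4 \left(345 + 754\right) = 4 \cdot 1099 = 4396$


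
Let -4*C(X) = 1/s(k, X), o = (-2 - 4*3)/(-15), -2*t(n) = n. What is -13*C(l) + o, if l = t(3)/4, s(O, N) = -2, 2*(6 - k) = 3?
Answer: -83/120 ≈ -0.69167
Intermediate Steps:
k = 9/2 (k = 6 - ½*3 = 6 - 3/2 = 9/2 ≈ 4.5000)
t(n) = -n/2
o = 14/15 (o = (-2 - 12)*(-1/15) = -14*(-1/15) = 14/15 ≈ 0.93333)
l = -3/8 (l = -½*3/4 = -3/2*¼ = -3/8 ≈ -0.37500)
C(X) = ⅛ (C(X) = -¼/(-2) = -¼*(-½) = ⅛)
-13*C(l) + o = -13*⅛ + 14/15 = -13/8 + 14/15 = -83/120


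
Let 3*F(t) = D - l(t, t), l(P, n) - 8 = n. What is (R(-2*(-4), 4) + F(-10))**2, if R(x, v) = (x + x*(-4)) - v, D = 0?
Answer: 6724/9 ≈ 747.11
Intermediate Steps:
l(P, n) = 8 + n
R(x, v) = -v - 3*x (R(x, v) = (x - 4*x) - v = -3*x - v = -v - 3*x)
F(t) = -8/3 - t/3 (F(t) = (0 - (8 + t))/3 = (0 + (-8 - t))/3 = (-8 - t)/3 = -8/3 - t/3)
(R(-2*(-4), 4) + F(-10))**2 = ((-1*4 - (-6)*(-4)) + (-8/3 - 1/3*(-10)))**2 = ((-4 - 3*8) + (-8/3 + 10/3))**2 = ((-4 - 24) + 2/3)**2 = (-28 + 2/3)**2 = (-82/3)**2 = 6724/9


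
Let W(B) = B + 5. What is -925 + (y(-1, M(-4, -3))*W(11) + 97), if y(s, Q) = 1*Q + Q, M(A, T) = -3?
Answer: -924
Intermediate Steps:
W(B) = 5 + B
y(s, Q) = 2*Q (y(s, Q) = Q + Q = 2*Q)
-925 + (y(-1, M(-4, -3))*W(11) + 97) = -925 + ((2*(-3))*(5 + 11) + 97) = -925 + (-6*16 + 97) = -925 + (-96 + 97) = -925 + 1 = -924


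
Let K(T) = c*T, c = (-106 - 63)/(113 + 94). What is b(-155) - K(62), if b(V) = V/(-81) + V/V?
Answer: 99730/1863 ≈ 53.532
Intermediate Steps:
b(V) = 1 - V/81 (b(V) = V*(-1/81) + 1 = -V/81 + 1 = 1 - V/81)
c = -169/207 ≈ -0.81643
K(T) = -169*T/207
b(-155) - K(62) = (1 - 1/81*(-155)) - (-169)*62/207 = (1 + 155/81) - 1*(-10478/207) = 236/81 + 10478/207 = 99730/1863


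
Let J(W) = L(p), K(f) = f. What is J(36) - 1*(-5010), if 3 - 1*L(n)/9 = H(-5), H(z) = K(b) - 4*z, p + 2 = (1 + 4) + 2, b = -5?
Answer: 4902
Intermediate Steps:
p = 5 (p = -2 + ((1 + 4) + 2) = -2 + (5 + 2) = -2 + 7 = 5)
H(z) = -5 - 4*z
L(n) = -108 (L(n) = 27 - 9*(-5 - 4*(-5)) = 27 - 9*(-5 + 20) = 27 - 9*15 = 27 - 135 = -108)
J(W) = -108
J(36) - 1*(-5010) = -108 - 1*(-5010) = -108 + 5010 = 4902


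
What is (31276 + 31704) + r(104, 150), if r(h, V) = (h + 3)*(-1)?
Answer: 62873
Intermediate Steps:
r(h, V) = -3 - h (r(h, V) = (3 + h)*(-1) = -3 - h)
(31276 + 31704) + r(104, 150) = (31276 + 31704) + (-3 - 1*104) = 62980 + (-3 - 104) = 62980 - 107 = 62873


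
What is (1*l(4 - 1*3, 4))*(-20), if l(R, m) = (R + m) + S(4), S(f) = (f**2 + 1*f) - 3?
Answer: -440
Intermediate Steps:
S(f) = -3 + f + f**2 (S(f) = (f**2 + f) - 3 = (f + f**2) - 3 = -3 + f + f**2)
l(R, m) = 17 + R + m (l(R, m) = (R + m) + (-3 + 4 + 4**2) = (R + m) + (-3 + 4 + 16) = (R + m) + 17 = 17 + R + m)
(1*l(4 - 1*3, 4))*(-20) = (1*(17 + (4 - 1*3) + 4))*(-20) = (1*(17 + (4 - 3) + 4))*(-20) = (1*(17 + 1 + 4))*(-20) = (1*22)*(-20) = 22*(-20) = -440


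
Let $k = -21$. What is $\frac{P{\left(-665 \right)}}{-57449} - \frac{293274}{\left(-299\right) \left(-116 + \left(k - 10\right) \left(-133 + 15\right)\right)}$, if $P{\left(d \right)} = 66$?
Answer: $\frac{1198457157}{4345844503} \approx 0.27577$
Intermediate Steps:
$\frac{P{\left(-665 \right)}}{-57449} - \frac{293274}{\left(-299\right) \left(-116 + \left(k - 10\right) \left(-133 + 15\right)\right)} = \frac{66}{-57449} - \frac{293274}{\left(-299\right) \left(-116 + \left(-21 - 10\right) \left(-133 + 15\right)\right)} = 66 \left(- \frac{1}{57449}\right) - \frac{293274}{\left(-299\right) \left(-116 - -3658\right)} = - \frac{66}{57449} - \frac{293274}{\left(-299\right) \left(-116 + 3658\right)} = - \frac{66}{57449} - \frac{293274}{\left(-299\right) 3542} = - \frac{66}{57449} - \frac{293274}{-1059058} = - \frac{66}{57449} - - \frac{146637}{529529} = - \frac{66}{57449} + \frac{146637}{529529} = \frac{1198457157}{4345844503}$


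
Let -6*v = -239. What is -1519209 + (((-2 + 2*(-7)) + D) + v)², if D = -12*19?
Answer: -53190899/36 ≈ -1.4775e+6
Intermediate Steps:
v = 239/6 (v = -⅙*(-239) = 239/6 ≈ 39.833)
D = -228
-1519209 + (((-2 + 2*(-7)) + D) + v)² = -1519209 + (((-2 + 2*(-7)) - 228) + 239/6)² = -1519209 + (((-2 - 14) - 228) + 239/6)² = -1519209 + ((-16 - 228) + 239/6)² = -1519209 + (-244 + 239/6)² = -1519209 + (-1225/6)² = -1519209 + 1500625/36 = -53190899/36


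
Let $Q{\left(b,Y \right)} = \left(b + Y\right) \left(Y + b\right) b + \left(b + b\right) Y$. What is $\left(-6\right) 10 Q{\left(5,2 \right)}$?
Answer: $-15900$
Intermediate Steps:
$Q{\left(b,Y \right)} = b \left(Y + b\right)^{2} + 2 Y b$ ($Q{\left(b,Y \right)} = \left(Y + b\right) \left(Y + b\right) b + 2 b Y = \left(Y + b\right)^{2} b + 2 Y b = b \left(Y + b\right)^{2} + 2 Y b$)
$\left(-6\right) 10 Q{\left(5,2 \right)} = \left(-6\right) 10 \cdot 5 \left(\left(2 + 5\right)^{2} + 2 \cdot 2\right) = - 60 \cdot 5 \left(7^{2} + 4\right) = - 60 \cdot 5 \left(49 + 4\right) = - 60 \cdot 5 \cdot 53 = \left(-60\right) 265 = -15900$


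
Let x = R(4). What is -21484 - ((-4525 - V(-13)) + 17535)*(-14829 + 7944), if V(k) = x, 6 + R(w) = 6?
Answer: 89552366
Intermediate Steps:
R(w) = 0 (R(w) = -6 + 6 = 0)
x = 0
V(k) = 0
-21484 - ((-4525 - V(-13)) + 17535)*(-14829 + 7944) = -21484 - ((-4525 - 1*0) + 17535)*(-14829 + 7944) = -21484 - ((-4525 + 0) + 17535)*(-6885) = -21484 - (-4525 + 17535)*(-6885) = -21484 - 13010*(-6885) = -21484 - 1*(-89573850) = -21484 + 89573850 = 89552366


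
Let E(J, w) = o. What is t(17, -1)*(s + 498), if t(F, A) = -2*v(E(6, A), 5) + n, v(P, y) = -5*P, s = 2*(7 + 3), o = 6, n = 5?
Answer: 33670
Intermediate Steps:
s = 20 (s = 2*10 = 20)
E(J, w) = 6
t(F, A) = 65 (t(F, A) = -(-10)*6 + 5 = -2*(-30) + 5 = 60 + 5 = 65)
t(17, -1)*(s + 498) = 65*(20 + 498) = 65*518 = 33670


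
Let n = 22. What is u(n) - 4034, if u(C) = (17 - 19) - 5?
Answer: -4041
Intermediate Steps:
u(C) = -7 (u(C) = -2 - 5 = -7)
u(n) - 4034 = -7 - 4034 = -4041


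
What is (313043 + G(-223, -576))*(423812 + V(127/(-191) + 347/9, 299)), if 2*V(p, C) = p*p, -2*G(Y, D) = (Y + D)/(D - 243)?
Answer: 321623080754158488425/2420113059 ≈ 1.3290e+11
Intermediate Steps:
G(Y, D) = -(D + Y)/(2*(-243 + D)) (G(Y, D) = -(Y + D)/(2*(D - 243)) = -(D + Y)/(2*(-243 + D)))
V(p, C) = p²/2 (V(p, C) = (p*p)/2 = p²/2)
(313043 + G(-223, -576))*(423812 + V(127/(-191) + 347/9, 299)) = (313043 + (-1*(-576) - 1*(-223))/(2*(-243 - 576)))*(423812 + (127/(-191) + 347/9)²/2) = (313043 + (½)*(576 + 223)/(-819))*(423812 + (127*(-1/191) + 347*(⅑))²/2) = (313043 + (½)*(-1/819)*799)*(423812 + (-127/191 + 347/9)²/2) = (313043 - 799/1638)*(423812 + (65134/1719)²/2) = 512763635*(423812 + (½)*(4242437956/2954961))/1638 = 512763635*(423812 + 2121218978/2954961)/1638 = (512763635/1638)*(1254469150310/2954961) = 321623080754158488425/2420113059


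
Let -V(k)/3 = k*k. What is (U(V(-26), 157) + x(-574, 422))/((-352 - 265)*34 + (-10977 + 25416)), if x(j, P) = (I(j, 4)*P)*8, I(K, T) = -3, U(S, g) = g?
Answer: 767/503 ≈ 1.5249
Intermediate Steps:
V(k) = -3*k² (V(k) = -3*k*k = -3*k²)
x(j, P) = -24*P (x(j, P) = -3*P*8 = -24*P)
(U(V(-26), 157) + x(-574, 422))/((-352 - 265)*34 + (-10977 + 25416)) = (157 - 24*422)/((-352 - 265)*34 + (-10977 + 25416)) = (157 - 10128)/(-617*34 + 14439) = -9971/(-20978 + 14439) = -9971/(-6539) = -9971*(-1/6539) = 767/503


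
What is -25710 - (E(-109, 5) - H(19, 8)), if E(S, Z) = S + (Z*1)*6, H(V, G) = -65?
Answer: -25696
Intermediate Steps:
E(S, Z) = S + 6*Z (E(S, Z) = S + Z*6 = S + 6*Z)
-25710 - (E(-109, 5) - H(19, 8)) = -25710 - ((-109 + 6*5) - 1*(-65)) = -25710 - ((-109 + 30) + 65) = -25710 - (-79 + 65) = -25710 - 1*(-14) = -25710 + 14 = -25696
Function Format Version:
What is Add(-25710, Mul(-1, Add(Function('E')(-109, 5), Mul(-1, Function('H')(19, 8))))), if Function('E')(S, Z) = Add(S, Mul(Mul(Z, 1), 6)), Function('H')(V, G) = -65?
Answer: -25696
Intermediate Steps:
Function('E')(S, Z) = Add(S, Mul(6, Z)) (Function('E')(S, Z) = Add(S, Mul(Z, 6)) = Add(S, Mul(6, Z)))
Add(-25710, Mul(-1, Add(Function('E')(-109, 5), Mul(-1, Function('H')(19, 8))))) = Add(-25710, Mul(-1, Add(Add(-109, Mul(6, 5)), Mul(-1, -65)))) = Add(-25710, Mul(-1, Add(Add(-109, 30), 65))) = Add(-25710, Mul(-1, Add(-79, 65))) = Add(-25710, Mul(-1, -14)) = Add(-25710, 14) = -25696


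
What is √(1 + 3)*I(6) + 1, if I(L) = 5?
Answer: 11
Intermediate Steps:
√(1 + 3)*I(6) + 1 = √(1 + 3)*5 + 1 = √4*5 + 1 = 2*5 + 1 = 10 + 1 = 11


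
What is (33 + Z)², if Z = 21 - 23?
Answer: 961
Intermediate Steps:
Z = -2
(33 + Z)² = (33 - 2)² = 31² = 961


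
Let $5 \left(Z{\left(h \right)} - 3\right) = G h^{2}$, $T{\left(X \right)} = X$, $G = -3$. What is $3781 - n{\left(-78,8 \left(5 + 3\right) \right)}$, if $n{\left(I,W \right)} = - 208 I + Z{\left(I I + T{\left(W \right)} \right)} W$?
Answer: $\frac{7257134393}{5} \approx 1.4514 \cdot 10^{9}$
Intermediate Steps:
$Z{\left(h \right)} = 3 - \frac{3 h^{2}}{5}$ ($Z{\left(h \right)} = 3 + \frac{\left(-3\right) h^{2}}{5} = 3 - \frac{3 h^{2}}{5}$)
$n{\left(I,W \right)} = - 208 I + W \left(3 - \frac{3 \left(W + I^{2}\right)^{2}}{5}\right)$ ($n{\left(I,W \right)} = - 208 I + \left(3 - \frac{3 \left(I I + W\right)^{2}}{5}\right) W = - 208 I + \left(3 - \frac{3 \left(I^{2} + W\right)^{2}}{5}\right) W = - 208 I + \left(3 - \frac{3 \left(W + I^{2}\right)^{2}}{5}\right) W = - 208 I + W \left(3 - \frac{3 \left(W + I^{2}\right)^{2}}{5}\right)$)
$3781 - n{\left(-78,8 \left(5 + 3\right) \right)} = 3781 - \left(\left(-208\right) \left(-78\right) - \frac{3 \cdot 8 \left(5 + 3\right) \left(-5 + \left(8 \left(5 + 3\right) + \left(-78\right)^{2}\right)^{2}\right)}{5}\right) = 3781 - \left(16224 - \frac{3 \cdot 8 \cdot 8 \left(-5 + \left(8 \cdot 8 + 6084\right)^{2}\right)}{5}\right) = 3781 - \left(16224 - \frac{192 \left(-5 + \left(64 + 6084\right)^{2}\right)}{5}\right) = 3781 - \left(16224 - \frac{192 \left(-5 + 6148^{2}\right)}{5}\right) = 3781 - \left(16224 - \frac{192 \left(-5 + 37797904\right)}{5}\right) = 3781 - \left(16224 - \frac{192}{5} \cdot 37797899\right) = 3781 - \left(16224 - \frac{7257196608}{5}\right) = 3781 - - \frac{7257115488}{5} = 3781 + \frac{7257115488}{5} = \frac{7257134393}{5}$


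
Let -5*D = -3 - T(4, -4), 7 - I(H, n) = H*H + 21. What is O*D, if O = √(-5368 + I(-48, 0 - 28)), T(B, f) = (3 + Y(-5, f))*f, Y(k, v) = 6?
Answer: -99*I*√854/5 ≈ -578.62*I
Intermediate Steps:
T(B, f) = 9*f (T(B, f) = (3 + 6)*f = 9*f)
I(H, n) = -14 - H² (I(H, n) = 7 - (H*H + 21) = 7 - (H² + 21) = 7 - (21 + H²) = 7 + (-21 - H²) = -14 - H²)
D = -33/5 (D = -(-3 - 9*(-4))/5 = -(-3 - 1*(-36))/5 = -(-3 + 36)/5 = -⅕*33 = -33/5 ≈ -6.6000)
O = 3*I*√854 (O = √(-5368 + (-14 - 1*(-48)²)) = √(-5368 + (-14 - 1*2304)) = √(-5368 + (-14 - 2304)) = √(-5368 - 2318) = √(-7686) = 3*I*√854 ≈ 87.67*I)
O*D = (3*I*√854)*(-33/5) = -99*I*√854/5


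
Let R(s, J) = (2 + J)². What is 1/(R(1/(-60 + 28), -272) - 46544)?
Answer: 1/26356 ≈ 3.7942e-5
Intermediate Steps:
1/(R(1/(-60 + 28), -272) - 46544) = 1/((2 - 272)² - 46544) = 1/((-270)² - 46544) = 1/(72900 - 46544) = 1/26356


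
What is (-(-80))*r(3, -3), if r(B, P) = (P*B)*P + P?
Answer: 1920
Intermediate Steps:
r(B, P) = P + B*P² (r(B, P) = (B*P)*P + P = B*P² + P = P + B*P²)
(-(-80))*r(3, -3) = (-(-80))*(-3*(1 + 3*(-3))) = (-16*(-5))*(-3*(1 - 9)) = 80*(-3*(-8)) = 80*24 = 1920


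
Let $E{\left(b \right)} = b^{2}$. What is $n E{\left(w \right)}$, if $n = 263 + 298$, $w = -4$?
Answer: $8976$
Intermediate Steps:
$n = 561$
$n E{\left(w \right)} = 561 \left(-4\right)^{2} = 561 \cdot 16 = 8976$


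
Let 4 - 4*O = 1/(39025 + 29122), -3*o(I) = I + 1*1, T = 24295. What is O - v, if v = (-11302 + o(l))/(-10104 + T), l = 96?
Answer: 20873656115/11604888924 ≈ 1.7987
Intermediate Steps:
o(I) = -1/3 - I/3 (o(I) = -(I + 1*1)/3 = -(I + 1)/3 = -(1 + I)/3 = -1/3 - I/3)
O = 272587/272588 (O = 1 - 1/(4*(39025 + 29122)) = 1 - 1/4/68147 = 1 - 1/4*1/68147 = 1 - 1/272588 = 272587/272588 ≈ 1.0000)
v = -34003/42573 (v = (-11302 + (-1/3 - 1/3*96))/(-10104 + 24295) = (-11302 + (-1/3 - 32))/14191 = (-11302 - 97/3)*(1/14191) = -34003/3*1/14191 = -34003/42573 ≈ -0.79870)
O - v = 272587/272588 - 1*(-34003/42573) = 272587/272588 + 34003/42573 = 20873656115/11604888924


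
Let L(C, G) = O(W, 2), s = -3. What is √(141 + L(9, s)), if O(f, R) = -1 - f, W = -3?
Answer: √143 ≈ 11.958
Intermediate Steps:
L(C, G) = 2 (L(C, G) = -1 - 1*(-3) = -1 + 3 = 2)
√(141 + L(9, s)) = √(141 + 2) = √143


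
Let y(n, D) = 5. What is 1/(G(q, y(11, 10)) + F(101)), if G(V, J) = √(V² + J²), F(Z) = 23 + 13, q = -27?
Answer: 18/271 - √754/542 ≈ 0.015758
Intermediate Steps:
F(Z) = 36
G(V, J) = √(J² + V²)
1/(G(q, y(11, 10)) + F(101)) = 1/(√(5² + (-27)²) + 36) = 1/(√(25 + 729) + 36) = 1/(√754 + 36) = 1/(36 + √754)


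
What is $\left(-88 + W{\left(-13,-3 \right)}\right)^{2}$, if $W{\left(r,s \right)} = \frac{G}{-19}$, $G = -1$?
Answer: $\frac{2792241}{361} \approx 7734.7$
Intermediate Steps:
$W{\left(r,s \right)} = \frac{1}{19}$ ($W{\left(r,s \right)} = - \frac{1}{-19} = \left(-1\right) \left(- \frac{1}{19}\right) = \frac{1}{19}$)
$\left(-88 + W{\left(-13,-3 \right)}\right)^{2} = \left(-88 + \frac{1}{19}\right)^{2} = \left(- \frac{1671}{19}\right)^{2} = \frac{2792241}{361}$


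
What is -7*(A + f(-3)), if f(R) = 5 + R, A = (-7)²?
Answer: -357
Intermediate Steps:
A = 49
-7*(A + f(-3)) = -7*(49 + (5 - 3)) = -7*(49 + 2) = -7*51 = -357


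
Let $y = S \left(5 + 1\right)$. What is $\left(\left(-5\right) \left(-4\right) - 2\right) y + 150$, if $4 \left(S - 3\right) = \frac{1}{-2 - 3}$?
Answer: $\frac{2343}{5} \approx 468.6$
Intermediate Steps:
$S = \frac{59}{20}$ ($S = 3 + \frac{1}{4 \left(-2 - 3\right)} = 3 + \frac{1}{4 \left(-5\right)} = 3 + \frac{1}{4} \left(- \frac{1}{5}\right) = 3 - \frac{1}{20} = \frac{59}{20} \approx 2.95$)
$y = \frac{177}{10}$ ($y = \frac{59 \left(5 + 1\right)}{20} = \frac{59}{20} \cdot 6 = \frac{177}{10} \approx 17.7$)
$\left(\left(-5\right) \left(-4\right) - 2\right) y + 150 = \left(\left(-5\right) \left(-4\right) - 2\right) \frac{177}{10} + 150 = \left(20 - 2\right) \frac{177}{10} + 150 = 18 \cdot \frac{177}{10} + 150 = \frac{1593}{5} + 150 = \frac{2343}{5}$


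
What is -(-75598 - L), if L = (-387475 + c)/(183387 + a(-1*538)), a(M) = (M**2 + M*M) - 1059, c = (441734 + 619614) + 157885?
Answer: 28773619463/380608 ≈ 75599.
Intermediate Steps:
c = 1219233 (c = 1061348 + 157885 = 1219233)
a(M) = -1059 + 2*M**2 (a(M) = (M**2 + M**2) - 1059 = 2*M**2 - 1059 = -1059 + 2*M**2)
L = 415879/380608 (L = (-387475 + 1219233)/(183387 + (-1059 + 2*(-1*538)**2)) = 831758/(183387 + (-1059 + 2*(-538)**2)) = 831758/(183387 + (-1059 + 2*289444)) = 831758/(183387 + (-1059 + 578888)) = 831758/(183387 + 577829) = 831758/761216 = 831758*(1/761216) = 415879/380608 ≈ 1.0927)
-(-75598 - L) = -(-75598 - 1*415879/380608) = -(-75598 - 415879/380608) = -1*(-28773619463/380608) = 28773619463/380608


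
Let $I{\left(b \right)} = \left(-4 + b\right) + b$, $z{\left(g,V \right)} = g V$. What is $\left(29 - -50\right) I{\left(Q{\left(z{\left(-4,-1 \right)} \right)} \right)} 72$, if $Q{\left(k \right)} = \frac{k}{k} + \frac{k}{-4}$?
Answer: $-22752$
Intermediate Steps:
$z{\left(g,V \right)} = V g$
$Q{\left(k \right)} = 1 - \frac{k}{4}$ ($Q{\left(k \right)} = 1 + k \left(- \frac{1}{4}\right) = 1 - \frac{k}{4}$)
$I{\left(b \right)} = -4 + 2 b$
$\left(29 - -50\right) I{\left(Q{\left(z{\left(-4,-1 \right)} \right)} \right)} 72 = \left(29 - -50\right) \left(-4 + 2 \left(1 - \frac{\left(-1\right) \left(-4\right)}{4}\right)\right) 72 = \left(29 + 50\right) \left(-4 + 2 \left(1 - 1\right)\right) 72 = 79 \left(-4 + 2 \left(1 - 1\right)\right) 72 = 79 \left(-4 + 2 \cdot 0\right) 72 = 79 \left(-4 + 0\right) 72 = 79 \left(-4\right) 72 = \left(-316\right) 72 = -22752$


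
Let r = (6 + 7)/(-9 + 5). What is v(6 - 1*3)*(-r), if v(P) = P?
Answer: 39/4 ≈ 9.7500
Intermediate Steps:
r = -13/4 (r = 13/(-4) = 13*(-¼) = -13/4 ≈ -3.2500)
v(6 - 1*3)*(-r) = (6 - 1*3)*(-1*(-13/4)) = (6 - 3)*(13/4) = 3*(13/4) = 39/4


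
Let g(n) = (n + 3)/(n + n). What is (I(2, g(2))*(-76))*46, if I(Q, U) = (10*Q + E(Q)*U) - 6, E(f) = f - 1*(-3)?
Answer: -70794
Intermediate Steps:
E(f) = 3 + f (E(f) = f + 3 = 3 + f)
g(n) = (3 + n)/(2*n) (g(n) = (3 + n)/((2*n)) = (3 + n)*(1/(2*n)) = (3 + n)/(2*n))
I(Q, U) = -6 + 10*Q + U*(3 + Q) (I(Q, U) = (10*Q + (3 + Q)*U) - 6 = (10*Q + U*(3 + Q)) - 6 = -6 + 10*Q + U*(3 + Q))
(I(2, g(2))*(-76))*46 = ((-6 + 10*2 + ((1/2)*(3 + 2)/2)*(3 + 2))*(-76))*46 = ((-6 + 20 + ((1/2)*(1/2)*5)*5)*(-76))*46 = ((-6 + 20 + (5/4)*5)*(-76))*46 = ((-6 + 20 + 25/4)*(-76))*46 = ((81/4)*(-76))*46 = -1539*46 = -70794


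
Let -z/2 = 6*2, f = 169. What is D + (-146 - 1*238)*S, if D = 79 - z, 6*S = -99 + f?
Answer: -4377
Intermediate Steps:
z = -24 (z = -12*2 = -2*12 = -24)
S = 35/3 (S = (-99 + 169)/6 = (⅙)*70 = 35/3 ≈ 11.667)
D = 103 (D = 79 - 1*(-24) = 79 + 24 = 103)
D + (-146 - 1*238)*S = 103 + (-146 - 1*238)*(35/3) = 103 + (-146 - 238)*(35/3) = 103 - 384*35/3 = 103 - 4480 = -4377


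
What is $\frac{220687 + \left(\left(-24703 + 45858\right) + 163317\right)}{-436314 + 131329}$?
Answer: $- \frac{405159}{304985} \approx -1.3285$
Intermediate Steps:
$\frac{220687 + \left(\left(-24703 + 45858\right) + 163317\right)}{-436314 + 131329} = \frac{220687 + \left(21155 + 163317\right)}{-304985} = \left(220687 + 184472\right) \left(- \frac{1}{304985}\right) = 405159 \left(- \frac{1}{304985}\right) = - \frac{405159}{304985}$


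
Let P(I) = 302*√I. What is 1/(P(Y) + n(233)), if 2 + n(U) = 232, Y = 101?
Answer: -115/4579352 + 151*√101/4579352 ≈ 0.00030627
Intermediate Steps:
n(U) = 230 (n(U) = -2 + 232 = 230)
1/(P(Y) + n(233)) = 1/(302*√101 + 230) = 1/(230 + 302*√101)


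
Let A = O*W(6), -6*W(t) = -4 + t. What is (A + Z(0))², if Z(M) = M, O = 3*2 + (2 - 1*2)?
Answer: 4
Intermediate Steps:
O = 6 (O = 6 + (2 - 2) = 6 + 0 = 6)
W(t) = ⅔ - t/6 (W(t) = -(-4 + t)/6 = ⅔ - t/6)
A = -2 (A = 6*(⅔ - ⅙*6) = 6*(⅔ - 1) = 6*(-⅓) = -2)
(A + Z(0))² = (-2 + 0)² = (-2)² = 4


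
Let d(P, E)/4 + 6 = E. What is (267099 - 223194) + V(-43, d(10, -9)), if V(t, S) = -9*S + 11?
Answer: 44456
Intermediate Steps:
d(P, E) = -24 + 4*E
V(t, S) = 11 - 9*S
(267099 - 223194) + V(-43, d(10, -9)) = (267099 - 223194) + (11 - 9*(-24 + 4*(-9))) = 43905 + (11 - 9*(-24 - 36)) = 43905 + (11 - 9*(-60)) = 43905 + (11 + 540) = 43905 + 551 = 44456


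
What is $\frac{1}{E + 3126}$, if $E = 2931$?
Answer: $\frac{1}{6057} \approx 0.0001651$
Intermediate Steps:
$\frac{1}{E + 3126} = \frac{1}{2931 + 3126} = \frac{1}{6057}$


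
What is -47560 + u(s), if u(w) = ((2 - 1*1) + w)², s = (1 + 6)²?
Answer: -45060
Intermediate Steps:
s = 49 (s = 7² = 49)
u(w) = (1 + w)² (u(w) = ((2 - 1) + w)² = (1 + w)²)
-47560 + u(s) = -47560 + (1 + 49)² = -47560 + 50² = -47560 + 2500 = -45060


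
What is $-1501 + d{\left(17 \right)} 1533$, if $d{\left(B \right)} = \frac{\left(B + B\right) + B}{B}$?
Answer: $3098$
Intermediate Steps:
$d{\left(B \right)} = 3$ ($d{\left(B \right)} = \frac{2 B + B}{B} = \frac{3 B}{B} = 3$)
$-1501 + d{\left(17 \right)} 1533 = -1501 + 3 \cdot 1533 = -1501 + 4599 = 3098$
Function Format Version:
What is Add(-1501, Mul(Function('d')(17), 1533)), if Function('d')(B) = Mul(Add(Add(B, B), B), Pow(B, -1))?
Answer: 3098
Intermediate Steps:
Function('d')(B) = 3 (Function('d')(B) = Mul(Add(Mul(2, B), B), Pow(B, -1)) = Mul(Mul(3, B), Pow(B, -1)) = 3)
Add(-1501, Mul(Function('d')(17), 1533)) = Add(-1501, Mul(3, 1533)) = Add(-1501, 4599) = 3098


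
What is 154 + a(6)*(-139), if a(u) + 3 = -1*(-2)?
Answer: 293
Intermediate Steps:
a(u) = -1 (a(u) = -3 - 1*(-2) = -3 + 2 = -1)
154 + a(6)*(-139) = 154 - 1*(-139) = 154 + 139 = 293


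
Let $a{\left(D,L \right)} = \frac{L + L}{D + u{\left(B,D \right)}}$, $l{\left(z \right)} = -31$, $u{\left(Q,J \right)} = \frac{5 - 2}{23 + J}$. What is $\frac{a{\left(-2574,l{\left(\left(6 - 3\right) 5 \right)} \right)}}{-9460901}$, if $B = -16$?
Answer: $- \frac{158162}{62122896635577} \approx -2.546 \cdot 10^{-9}$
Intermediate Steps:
$u{\left(Q,J \right)} = \frac{3}{23 + J}$
$a{\left(D,L \right)} = \frac{2 L}{D + \frac{3}{23 + D}}$ ($a{\left(D,L \right)} = \frac{L + L}{D + \frac{3}{23 + D}} = \frac{2 L}{D + \frac{3}{23 + D}}$)
$\frac{a{\left(-2574,l{\left(\left(6 - 3\right) 5 \right)} \right)}}{-9460901} = \frac{2 \left(-31\right) \frac{1}{3 - 2574 \left(23 - 2574\right)} \left(23 - 2574\right)}{-9460901} = 2 \left(-31\right) \frac{1}{3 - -6566274} \left(-2551\right) \left(- \frac{1}{9460901}\right) = 2 \left(-31\right) \frac{1}{3 + 6566274} \left(-2551\right) \left(- \frac{1}{9460901}\right) = 2 \left(-31\right) \frac{1}{6566277} \left(-2551\right) \left(- \frac{1}{9460901}\right) = \frac{158162}{6566277} \left(- \frac{1}{9460901}\right) = - \frac{158162}{62122896635577}$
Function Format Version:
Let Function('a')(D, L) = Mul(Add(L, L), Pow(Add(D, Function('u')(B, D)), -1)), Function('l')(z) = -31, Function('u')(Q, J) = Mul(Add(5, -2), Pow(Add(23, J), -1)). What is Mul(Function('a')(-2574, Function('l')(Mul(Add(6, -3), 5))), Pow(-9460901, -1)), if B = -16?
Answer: Rational(-158162, 62122896635577) ≈ -2.5460e-9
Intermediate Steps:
Function('u')(Q, J) = Mul(3, Pow(Add(23, J), -1))
Function('a')(D, L) = Mul(2, L, Pow(Add(D, Mul(3, Pow(Add(23, D), -1))), -1)) (Function('a')(D, L) = Mul(Add(L, L), Pow(Add(D, Mul(3, Pow(Add(23, D), -1))), -1)) = Mul(Mul(2, L), Pow(Add(D, Mul(3, Pow(Add(23, D), -1))), -1)) = Mul(2, L, Pow(Add(D, Mul(3, Pow(Add(23, D), -1))), -1)))
Mul(Function('a')(-2574, Function('l')(Mul(Add(6, -3), 5))), Pow(-9460901, -1)) = Mul(Mul(2, -31, Pow(Add(3, Mul(-2574, Add(23, -2574))), -1), Add(23, -2574)), Pow(-9460901, -1)) = Mul(Mul(2, -31, Pow(Add(3, Mul(-2574, -2551)), -1), -2551), Rational(-1, 9460901)) = Mul(Mul(2, -31, Pow(Add(3, 6566274), -1), -2551), Rational(-1, 9460901)) = Mul(Mul(2, -31, Pow(6566277, -1), -2551), Rational(-1, 9460901)) = Mul(Mul(2, -31, Rational(1, 6566277), -2551), Rational(-1, 9460901)) = Mul(Rational(158162, 6566277), Rational(-1, 9460901)) = Rational(-158162, 62122896635577)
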